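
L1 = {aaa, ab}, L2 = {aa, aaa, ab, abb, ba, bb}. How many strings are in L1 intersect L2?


L1 = {aaa, ab}
L2 = {aa, aaa, ab, abb, ba, bb}
Checking each string in L1 against L2:
  'aaa': in L2? Yes
  'ab': in L2? Yes
Intersection = {aaa, ab}
|L1 ∩ L2| = 2

2


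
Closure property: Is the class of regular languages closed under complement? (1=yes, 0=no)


Regular languages are closed under all standard operations:
- Union: Yes (product construction)
- Intersection: Yes (product construction)
- Complement: Yes (swap accept/reject)
- Concatenation: Yes (NFA construction)
Operation: complement -> Closed

1


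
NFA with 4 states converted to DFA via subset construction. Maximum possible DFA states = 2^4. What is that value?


NFA has 4 states
Subset construction: each DFA state = subset of NFA states
Maximum subsets = 2^4
2^4 = 16

16


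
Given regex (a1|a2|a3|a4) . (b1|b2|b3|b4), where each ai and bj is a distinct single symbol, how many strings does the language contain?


First group: 4 alternatives
Second group: 4 alternatives
Concatenation: each choice from group 1 pairs with each from group 2
Total = 4 x 4 = 16

16


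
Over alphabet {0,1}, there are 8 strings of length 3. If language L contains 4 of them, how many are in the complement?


Alphabet: {0,1}
String length: 3
Total strings of length 3 = 2^3 = 8
Strings in L = 4
Complement = total - |L|
= 8 - 4
= 4

4


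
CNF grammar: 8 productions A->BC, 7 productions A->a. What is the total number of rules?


CNF allows two rule forms:
  A -> BC (binary): 8 rules
  A -> a (terminal): 7 rules
Total = 8 + 7 = 15

15


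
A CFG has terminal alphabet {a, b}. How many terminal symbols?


Terminal symbols: a, b
Counting each: a (#1), b (#2)
Total = 2

2


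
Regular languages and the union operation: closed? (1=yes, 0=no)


Regular languages are closed under all standard operations:
- Union: Yes (product construction)
- Intersection: Yes (product construction)
- Complement: Yes (swap accept/reject)
- Concatenation: Yes (NFA construction)
Operation: union -> Closed

1


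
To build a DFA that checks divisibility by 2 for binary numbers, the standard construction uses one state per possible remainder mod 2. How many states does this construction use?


Divisibility by 2 is tracked via the remainder mod 2: 0, 1, ..., 1
The construction assigns one state to each remainder
Number of remainders = 2

2


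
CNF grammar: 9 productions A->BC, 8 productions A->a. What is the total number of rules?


CNF allows two rule forms:
  A -> BC (binary): 9 rules
  A -> a (terminal): 8 rules
Total = 9 + 8 = 17

17


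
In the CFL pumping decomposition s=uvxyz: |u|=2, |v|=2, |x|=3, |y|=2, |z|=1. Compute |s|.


|s| = |u| + |v| + |x| + |y| + |z|
= 2 + 2 + 3 + 2 + 1
= 4 + 3 + 3
= 7 + 3
= 10

10


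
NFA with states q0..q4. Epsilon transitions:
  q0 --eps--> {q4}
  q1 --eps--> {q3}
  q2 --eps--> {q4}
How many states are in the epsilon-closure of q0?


Starting from q0
Initialize closure = {q0}
Follow epsilon from q0 -> add q4
Final closure: {q0, q4}
Size = 2

2


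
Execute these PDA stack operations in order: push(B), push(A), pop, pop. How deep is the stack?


Tracing stack operations:
  push(B) -> stack = [B], depth=1
  push(A) -> stack = [B,A], depth=2
  pop -> removed A, stack = [B], depth=1
  pop -> removed B, stack = [], depth=0
Final depth = 0

0


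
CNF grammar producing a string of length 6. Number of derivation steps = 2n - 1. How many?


Chomsky Normal Form derivation:
String length n = 6
Each step either:
  - Splits a nonterminal into two (n-1 such steps)
  - Converts a nonterminal to terminal (n such steps)
Total = (n-1) + n = 2n - 1
= 2(6) - 1
= 12 - 1
= 11

11


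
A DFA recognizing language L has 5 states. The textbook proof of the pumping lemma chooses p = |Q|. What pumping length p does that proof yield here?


Pumping lemma for regular languages (standard proof):
Take p = |Q|, the number of DFA states.
Any string of length >= |Q| passes through |Q|+1 states while reading its first |Q| symbols,
so by pigeonhole some state repeats, giving the loop that can be pumped.
Here |Q| = 5
Therefore the proof uses p = 5

5


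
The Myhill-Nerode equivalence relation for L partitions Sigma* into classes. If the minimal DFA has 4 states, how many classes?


Myhill-Nerode theorem:
Number of equivalence classes = number of states in minimal DFA
Minimal DFA states = 4
Therefore equivalence classes = 4

4


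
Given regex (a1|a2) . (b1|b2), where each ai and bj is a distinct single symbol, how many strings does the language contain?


First group: 2 alternatives
Second group: 2 alternatives
Concatenation: each choice from group 1 pairs with each from group 2
Total = 2 x 2 = 4

4


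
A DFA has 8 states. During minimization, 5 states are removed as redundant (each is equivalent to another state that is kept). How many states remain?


Original DFA: 8 states
Redundant states removed: 5
Minimized states = original - removed
= 8 - 5
= 3

3


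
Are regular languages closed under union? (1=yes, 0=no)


Regular languages are closed under:
- Union (DFA product construction)
- Intersection (DFA product construction)
- Complement (swap accept/reject states)
- Concatenation (NFA construction)
- Kleene star (NFA construction)
union is in this list
Therefore: closed

1


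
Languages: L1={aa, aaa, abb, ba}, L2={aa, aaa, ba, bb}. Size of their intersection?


L1 = {aa, aaa, abb, ba}
L2 = {aa, aaa, ba, bb}
Checking each string in L1 against L2:
  'aa': in L2? Yes
  'aaa': in L2? Yes
  'abb': in L2? No
  'ba': in L2? Yes
Intersection = {aa, aaa, ba}
|L1 ∩ L2| = 3

3


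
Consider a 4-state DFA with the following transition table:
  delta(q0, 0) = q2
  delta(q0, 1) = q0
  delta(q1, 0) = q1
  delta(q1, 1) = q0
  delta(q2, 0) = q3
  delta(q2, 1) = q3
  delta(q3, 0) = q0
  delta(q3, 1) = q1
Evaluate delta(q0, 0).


Looking up transition function:
delta(q0, 0) in the table
Row: q0, Column: 0
Result: q2

q2


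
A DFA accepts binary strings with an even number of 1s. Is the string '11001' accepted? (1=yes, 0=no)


DFA has 2 states: q_even (start, accept=yes) and q_odd
Processing string '11001' character by character:
  Position 0: read '1', 1-count=1 -> q_odd
  Position 1: read '1', 1-count=2 -> q_even
  Position 2: read '0', 1-count=2 -> q_even (no change)
  Position 3: read '0', 1-count=2 -> q_even (no change)
  Position 4: read '1', 1-count=3 -> q_odd
Final state: q_odd, total 1s = 3 (odd); the DFA requires an even count -> reject

0


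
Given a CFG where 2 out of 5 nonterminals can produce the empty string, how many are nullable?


Nonterminals: {S, A, B, C, D}
A nonterminal is nullable if it can derive epsilon
Counting nullable nonterminals: 2
Total nullable = 2

2


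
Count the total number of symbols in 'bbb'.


String: 'bbb'
Counting characters:
  'b' appears 3 time(s)
Total length = 0 + 3 = 3

3


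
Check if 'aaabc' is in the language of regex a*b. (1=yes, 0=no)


Pattern: a*b
String: 'aaabc'
Pattern requires: zero or more 'a's followed by exactly one 'b'
Found 3 leading 'a's
Remaining: 'bc'
Remaining is not 'b' -> no match
Result: 0

0


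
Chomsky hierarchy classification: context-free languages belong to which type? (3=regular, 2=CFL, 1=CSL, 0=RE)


Chomsky hierarchy levels:
  Type 3: Regular (DFA/NFA/regex)
  Type 2: Context-free (PDA)
  Type 1: Context-sensitive
  Type 0: Recursively enumerable (TM)
'context-free' corresponds to Type 2

2


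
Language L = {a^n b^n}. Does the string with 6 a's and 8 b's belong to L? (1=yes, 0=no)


Language requires equal numbers of a's and b's
PDA pushes for each 'a', pops for each 'b'
Number of a's = 6
Number of b's = 8
6 != 8 -> Reject

0


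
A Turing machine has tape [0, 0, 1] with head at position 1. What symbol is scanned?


Tape: [0, 0, 1]
Positions: 0 1 2
Values:    0 0 1
Head at position 1
tape[1] = 0

0


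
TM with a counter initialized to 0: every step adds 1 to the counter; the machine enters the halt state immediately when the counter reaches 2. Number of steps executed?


Counter starts at 0. Counting sequence:
  Step 1: counter = 1
  Step 2: counter = 2
Counter reached 2 -> halt
Total steps = 2

2


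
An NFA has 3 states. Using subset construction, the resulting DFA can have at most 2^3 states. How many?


NFA has 3 states
Subset construction: each DFA state = subset of NFA states
Maximum subsets = 2^3
2^3 = 8

8


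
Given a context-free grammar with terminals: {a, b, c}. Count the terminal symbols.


Terminal symbols: a, b, c
Counting each: a (#1), b (#2), c (#3)
Total = 3

3


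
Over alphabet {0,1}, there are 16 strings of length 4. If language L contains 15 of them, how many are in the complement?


Alphabet: {0,1}
String length: 4
Total strings of length 4 = 2^4 = 16
Strings in L = 15
Complement = total - |L|
= 16 - 15
= 1

1


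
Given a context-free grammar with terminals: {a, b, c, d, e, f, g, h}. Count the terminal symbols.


Terminal symbols: a, b, c, d, e, f, g, h
Counting each: a (#1), b (#2), c (#3), d (#4), e (#5), f (#6), g (#7), h (#8)
Total = 8

8


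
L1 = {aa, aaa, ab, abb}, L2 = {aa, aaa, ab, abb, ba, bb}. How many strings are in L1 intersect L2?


L1 = {aa, aaa, ab, abb}
L2 = {aa, aaa, ab, abb, ba, bb}
Checking each string in L1 against L2:
  'aa': in L2? Yes
  'aaa': in L2? Yes
  'ab': in L2? Yes
  'abb': in L2? Yes
Intersection = {aa, aaa, ab, abb}
|L1 ∩ L2| = 4

4


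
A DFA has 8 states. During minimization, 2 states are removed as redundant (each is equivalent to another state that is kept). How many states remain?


Original DFA: 8 states
Redundant states removed: 2
Minimized states = original - removed
= 8 - 2
= 6

6


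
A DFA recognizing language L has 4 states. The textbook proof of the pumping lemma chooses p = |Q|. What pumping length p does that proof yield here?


Pumping lemma for regular languages (standard proof):
Take p = |Q|, the number of DFA states.
Any string of length >= |Q| passes through |Q|+1 states while reading its first |Q| symbols,
so by pigeonhole some state repeats, giving the loop that can be pumped.
Here |Q| = 4
Therefore the proof uses p = 4

4


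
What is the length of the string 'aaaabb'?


String: 'aaaabb'
Counting characters:
  'a' appears 4 time(s)
  'b' appears 2 time(s)
Total length = 4 + 2 = 6

6


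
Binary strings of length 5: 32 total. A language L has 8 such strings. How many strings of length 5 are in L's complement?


Alphabet: {0,1}
String length: 5
Total strings of length 5 = 2^5 = 32
Strings in L = 8
Complement = total - |L|
= 32 - 8
= 24

24


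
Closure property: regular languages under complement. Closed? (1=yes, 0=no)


Regular languages are closed under:
- Union (DFA product construction)
- Intersection (DFA product construction)
- Complement (swap accept/reject states)
- Concatenation (NFA construction)
- Kleene star (NFA construction)
complement is in this list
Therefore: closed

1


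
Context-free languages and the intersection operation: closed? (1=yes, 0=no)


CFL closure properties:
  Closed under: union, concatenation, Kleene star
  NOT closed under: intersection, complement
Operation 'intersection' is in not-closed list -> No (not closed)

0


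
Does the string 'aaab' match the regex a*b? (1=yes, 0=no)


Pattern: a*b
String: 'aaab'
Pattern requires: zero or more 'a's followed by exactly one 'b'
Found 3 leading 'a's
Remaining: 'b'
Remaining is exactly 'b' -> match
Result: 1

1


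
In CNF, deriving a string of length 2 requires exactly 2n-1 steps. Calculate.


Chomsky Normal Form derivation:
String length n = 2
Each step either:
  - Splits a nonterminal into two (n-1 such steps)
  - Converts a nonterminal to terminal (n such steps)
Total = (n-1) + n = 2n - 1
= 2(2) - 1
= 4 - 1
= 3

3


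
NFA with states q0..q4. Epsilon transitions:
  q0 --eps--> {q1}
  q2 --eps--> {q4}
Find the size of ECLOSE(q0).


Starting from q0
Initialize closure = {q0}
Follow epsilon from q0 -> add q1
Final closure: {q0, q1}
Size = 2

2


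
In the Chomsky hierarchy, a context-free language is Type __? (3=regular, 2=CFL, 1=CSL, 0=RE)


Chomsky hierarchy levels:
  Type 3: Regular (DFA/NFA/regex)
  Type 2: Context-free (PDA)
  Type 1: Context-sensitive
  Type 0: Recursively enumerable (TM)
'context-free' corresponds to Type 2

2


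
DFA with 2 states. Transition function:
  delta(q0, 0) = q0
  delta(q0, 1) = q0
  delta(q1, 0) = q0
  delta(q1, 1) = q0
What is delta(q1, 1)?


Looking up transition function:
delta(q1, 1) in the table
Row: q1, Column: 1
Result: q0

q0


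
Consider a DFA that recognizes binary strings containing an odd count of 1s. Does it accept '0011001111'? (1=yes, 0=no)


DFA has 2 states: q_even (start, accept=no) and q_odd
Processing string '0011001111' character by character:
  Position 0: read '0', 1-count=0 -> q_even (no change)
  Position 1: read '0', 1-count=0 -> q_even (no change)
  Position 2: read '1', 1-count=1 -> q_odd
  Position 3: read '1', 1-count=2 -> q_even
  Position 4: read '0', 1-count=2 -> q_even (no change)
  Position 5: read '0', 1-count=2 -> q_even (no change)
  Position 6: read '1', 1-count=3 -> q_odd
  Position 7: read '1', 1-count=4 -> q_even
  Position 8: read '1', 1-count=5 -> q_odd
  Position 9: read '1', 1-count=6 -> q_even
Final state: q_even, total 1s = 6 (even); the DFA requires an odd count -> reject

0


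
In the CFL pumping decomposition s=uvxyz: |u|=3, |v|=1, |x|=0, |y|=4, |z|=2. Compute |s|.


|s| = |u| + |v| + |x| + |y| + |z|
= 3 + 1 + 0 + 4 + 2
= 4 + 0 + 6
= 4 + 6
= 10

10


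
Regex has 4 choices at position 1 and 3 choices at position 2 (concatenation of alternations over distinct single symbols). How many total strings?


First group: 4 alternatives
Second group: 3 alternatives
Concatenation: each choice from group 1 pairs with each from group 2
Total = 4 x 3 = 12

12


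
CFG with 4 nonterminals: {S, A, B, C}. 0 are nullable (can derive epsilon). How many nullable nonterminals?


Nonterminals: {S, A, B, C}
A nonterminal is nullable if it can derive epsilon
Counting nullable nonterminals: 0
Total nullable = 0

0


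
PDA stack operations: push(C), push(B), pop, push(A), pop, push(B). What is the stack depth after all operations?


Tracing stack operations:
  push(C) -> stack = [C], depth=1
  push(B) -> stack = [C,B], depth=2
  pop -> removed B, stack = [C], depth=1
  push(A) -> stack = [C,A], depth=2
  pop -> removed A, stack = [C], depth=1
  push(B) -> stack = [C,B], depth=2
Final depth = 2

2


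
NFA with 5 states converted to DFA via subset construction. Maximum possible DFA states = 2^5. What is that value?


NFA has 5 states
Subset construction: each DFA state = subset of NFA states
Maximum subsets = 2^5
2^5 = 32

32


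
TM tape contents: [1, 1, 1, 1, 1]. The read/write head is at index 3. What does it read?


Tape: [1, 1, 1, 1, 1]
Positions: 0 1 2 3 4
Values:    1 1 1 1 1
Head at position 3
tape[3] = 1

1


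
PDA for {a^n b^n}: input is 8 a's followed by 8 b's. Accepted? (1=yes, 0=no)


Language requires equal numbers of a's and b's
PDA pushes for each 'a', pops for each 'b'
Number of a's = 8
Number of b's = 8
8 == 8 -> Accept

1


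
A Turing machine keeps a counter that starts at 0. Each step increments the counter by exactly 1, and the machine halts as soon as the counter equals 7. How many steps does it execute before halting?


Counter starts at 0. Counting sequence:
  Step 1: counter = 1
  Step 2: counter = 2
  Step 3: counter = 3
  Step 4: counter = 4
  Step 5: counter = 5
  Step 6: counter = 6
  Step 7: counter = 7
Counter reached 7 -> halt
Total steps = 7

7


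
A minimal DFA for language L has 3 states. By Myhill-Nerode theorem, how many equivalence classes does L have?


Myhill-Nerode theorem:
Number of equivalence classes = number of states in minimal DFA
Minimal DFA states = 3
Therefore equivalence classes = 3

3


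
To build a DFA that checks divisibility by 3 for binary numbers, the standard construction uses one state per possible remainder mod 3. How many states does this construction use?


Divisibility by 3 is tracked via the remainder mod 3: 0, 1, ..., 2
The construction assigns one state to each remainder
Number of remainders = 3

3


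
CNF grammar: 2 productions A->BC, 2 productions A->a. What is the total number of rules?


CNF allows two rule forms:
  A -> BC (binary): 2 rules
  A -> a (terminal): 2 rules
Total = 2 + 2 = 4

4


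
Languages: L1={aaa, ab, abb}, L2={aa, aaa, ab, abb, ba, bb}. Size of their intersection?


L1 = {aaa, ab, abb}
L2 = {aa, aaa, ab, abb, ba, bb}
Checking each string in L1 against L2:
  'aaa': in L2? Yes
  'ab': in L2? Yes
  'abb': in L2? Yes
Intersection = {aaa, ab, abb}
|L1 ∩ L2| = 3

3


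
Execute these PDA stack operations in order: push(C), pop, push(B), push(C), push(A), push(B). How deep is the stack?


Tracing stack operations:
  push(C) -> stack = [C], depth=1
  pop -> removed C, stack = [], depth=0
  push(B) -> stack = [B], depth=1
  push(C) -> stack = [B,C], depth=2
  push(A) -> stack = [B,C,A], depth=3
  push(B) -> stack = [B,C,A,B], depth=4
Final depth = 4

4


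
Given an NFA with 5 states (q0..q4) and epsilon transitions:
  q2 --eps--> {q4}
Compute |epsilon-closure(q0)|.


Starting from q0
Initialize closure = {q0}
q0 has no outgoing epsilon transitions -> nothing to add
Final closure: {q0}
Size = 1

1


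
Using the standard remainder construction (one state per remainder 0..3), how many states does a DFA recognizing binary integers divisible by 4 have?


Divisibility by 4 is tracked via the remainder mod 4: 0, 1, ..., 3
The construction assigns one state to each remainder
Number of remainders = 4

4


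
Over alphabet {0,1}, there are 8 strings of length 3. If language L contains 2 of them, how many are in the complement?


Alphabet: {0,1}
String length: 3
Total strings of length 3 = 2^3 = 8
Strings in L = 2
Complement = total - |L|
= 8 - 2
= 6

6


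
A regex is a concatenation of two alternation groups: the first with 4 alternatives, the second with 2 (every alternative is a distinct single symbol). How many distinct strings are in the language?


First group: 4 alternatives
Second group: 2 alternatives
Concatenation: each choice from group 1 pairs with each from group 2
Total = 4 x 2 = 8

8


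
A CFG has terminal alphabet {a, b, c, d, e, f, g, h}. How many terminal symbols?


Terminal symbols: a, b, c, d, e, f, g, h
Counting each: a (#1), b (#2), c (#3), d (#4), e (#5), f (#6), g (#7), h (#8)
Total = 8

8


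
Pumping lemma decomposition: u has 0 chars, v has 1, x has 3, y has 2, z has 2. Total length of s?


|s| = |u| + |v| + |x| + |y| + |z|
= 0 + 1 + 3 + 2 + 2
= 1 + 3 + 4
= 4 + 4
= 8

8


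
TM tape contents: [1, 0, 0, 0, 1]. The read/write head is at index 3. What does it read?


Tape: [1, 0, 0, 0, 1]
Positions: 0 1 2 3 4
Values:    1 0 0 0 1
Head at position 3
tape[3] = 0

0


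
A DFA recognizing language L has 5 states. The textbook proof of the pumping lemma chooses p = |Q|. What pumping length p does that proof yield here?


Pumping lemma for regular languages (standard proof):
Take p = |Q|, the number of DFA states.
Any string of length >= |Q| passes through |Q|+1 states while reading its first |Q| symbols,
so by pigeonhole some state repeats, giving the loop that can be pumped.
Here |Q| = 5
Therefore the proof uses p = 5

5


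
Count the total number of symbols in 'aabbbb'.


String: 'aabbbb'
Counting characters:
  'a' appears 2 time(s)
  'b' appears 4 time(s)
Total length = 2 + 4 = 6

6


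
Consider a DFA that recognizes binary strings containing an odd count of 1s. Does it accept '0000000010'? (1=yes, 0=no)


DFA has 2 states: q_even (start, accept=no) and q_odd
Processing string '0000000010' character by character:
  Position 0: read '0', 1-count=0 -> q_even (no change)
  Position 1: read '0', 1-count=0 -> q_even (no change)
  Position 2: read '0', 1-count=0 -> q_even (no change)
  Position 3: read '0', 1-count=0 -> q_even (no change)
  Position 4: read '0', 1-count=0 -> q_even (no change)
  Position 5: read '0', 1-count=0 -> q_even (no change)
  Position 6: read '0', 1-count=0 -> q_even (no change)
  Position 7: read '0', 1-count=0 -> q_even (no change)
  Position 8: read '1', 1-count=1 -> q_odd
  Position 9: read '0', 1-count=1 -> q_odd (no change)
Final state: q_odd, total 1s = 1 (odd); the DFA requires an odd count -> accept

1


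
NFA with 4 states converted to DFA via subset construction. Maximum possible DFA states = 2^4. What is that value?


NFA has 4 states
Subset construction: each DFA state = subset of NFA states
Maximum subsets = 2^4
2^4 = 16

16


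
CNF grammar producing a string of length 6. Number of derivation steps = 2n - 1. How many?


Chomsky Normal Form derivation:
String length n = 6
Each step either:
  - Splits a nonterminal into two (n-1 such steps)
  - Converts a nonterminal to terminal (n such steps)
Total = (n-1) + n = 2n - 1
= 2(6) - 1
= 12 - 1
= 11

11


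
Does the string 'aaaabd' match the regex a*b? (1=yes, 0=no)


Pattern: a*b
String: 'aaaabd'
Pattern requires: zero or more 'a's followed by exactly one 'b'
Found 4 leading 'a's
Remaining: 'bd'
Remaining is not 'b' -> no match
Result: 0

0


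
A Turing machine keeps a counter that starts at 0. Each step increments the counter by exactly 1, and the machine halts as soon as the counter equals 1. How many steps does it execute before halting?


Counter starts at 0. Counting sequence:
  Step 1: counter = 1
Counter reached 1 -> halt
Total steps = 1

1


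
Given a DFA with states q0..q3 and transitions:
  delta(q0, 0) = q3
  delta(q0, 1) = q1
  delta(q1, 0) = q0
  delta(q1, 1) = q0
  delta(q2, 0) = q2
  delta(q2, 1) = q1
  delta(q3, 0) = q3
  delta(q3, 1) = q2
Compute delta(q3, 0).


Looking up transition function:
delta(q3, 0) in the table
Row: q3, Column: 0
Result: q3

q3


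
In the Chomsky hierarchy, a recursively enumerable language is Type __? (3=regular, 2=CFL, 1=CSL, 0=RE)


Chomsky hierarchy levels:
  Type 3: Regular (DFA/NFA/regex)
  Type 2: Context-free (PDA)
  Type 1: Context-sensitive
  Type 0: Recursively enumerable (TM)
'recursively enumerable' corresponds to Type 0

0


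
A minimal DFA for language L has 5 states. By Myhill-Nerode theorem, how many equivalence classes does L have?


Myhill-Nerode theorem:
Number of equivalence classes = number of states in minimal DFA
Minimal DFA states = 5
Therefore equivalence classes = 5

5


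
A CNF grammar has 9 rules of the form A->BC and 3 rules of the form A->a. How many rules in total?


CNF allows two rule forms:
  A -> BC (binary): 9 rules
  A -> a (terminal): 3 rules
Total = 9 + 3 = 12

12


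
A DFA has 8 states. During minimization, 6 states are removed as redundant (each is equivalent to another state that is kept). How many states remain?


Original DFA: 8 states
Redundant states removed: 6
Minimized states = original - removed
= 8 - 6
= 2

2


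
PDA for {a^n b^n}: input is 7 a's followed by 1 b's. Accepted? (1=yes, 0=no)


Language requires equal numbers of a's and b's
PDA pushes for each 'a', pops for each 'b'
Number of a's = 7
Number of b's = 1
7 != 1 -> Reject

0


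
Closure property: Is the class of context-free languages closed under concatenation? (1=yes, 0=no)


CFL closure properties:
  Closed under: union, concatenation, Kleene star
  NOT closed under: intersection, complement
Operation 'concatenation' is in closed list -> Yes (closed)

1


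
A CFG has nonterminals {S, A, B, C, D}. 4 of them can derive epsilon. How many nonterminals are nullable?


Nonterminals: {S, A, B, C, D}
A nonterminal is nullable if it can derive epsilon
Counting nullable nonterminals: 4
Total nullable = 4

4


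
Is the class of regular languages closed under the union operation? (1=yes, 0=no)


Regular languages are closed under:
- Union (DFA product construction)
- Intersection (DFA product construction)
- Complement (swap accept/reject states)
- Concatenation (NFA construction)
- Kleene star (NFA construction)
union is in this list
Therefore: closed

1


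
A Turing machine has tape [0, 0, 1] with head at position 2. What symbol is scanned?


Tape: [0, 0, 1]
Positions: 0 1 2
Values:    0 0 1
Head at position 2
tape[2] = 1

1


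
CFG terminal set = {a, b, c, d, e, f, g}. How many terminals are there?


Terminal symbols: a, b, c, d, e, f, g
Counting each: a (#1), b (#2), c (#3), d (#4), e (#5), f (#6), g (#7)
Total = 7

7


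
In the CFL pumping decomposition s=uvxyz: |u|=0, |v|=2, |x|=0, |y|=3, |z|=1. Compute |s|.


|s| = |u| + |v| + |x| + |y| + |z|
= 0 + 2 + 0 + 3 + 1
= 2 + 0 + 4
= 2 + 4
= 6

6


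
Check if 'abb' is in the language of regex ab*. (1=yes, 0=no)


Pattern: ab*
String: 'abb'
Pattern requires: exactly one 'a' followed by zero or more 'b's
First char is 'a' -> OK
Rest 'bb': all b's? Yes
Result: 1

1


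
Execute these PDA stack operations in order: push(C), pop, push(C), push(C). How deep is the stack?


Tracing stack operations:
  push(C) -> stack = [C], depth=1
  pop -> removed C, stack = [], depth=0
  push(C) -> stack = [C], depth=1
  push(C) -> stack = [C,C], depth=2
Final depth = 2

2


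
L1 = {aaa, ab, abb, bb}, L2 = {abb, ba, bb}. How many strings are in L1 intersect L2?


L1 = {aaa, ab, abb, bb}
L2 = {abb, ba, bb}
Checking each string in L1 against L2:
  'aaa': in L2? No
  'ab': in L2? No
  'abb': in L2? Yes
  'bb': in L2? Yes
Intersection = {abb, bb}
|L1 ∩ L2| = 2

2


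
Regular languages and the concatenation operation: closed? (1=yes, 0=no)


Regular languages are closed under all standard operations:
- Union: Yes (product construction)
- Intersection: Yes (product construction)
- Complement: Yes (swap accept/reject)
- Concatenation: Yes (NFA construction)
Operation: concatenation -> Closed

1


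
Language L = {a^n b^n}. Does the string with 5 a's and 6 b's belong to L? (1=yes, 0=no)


Language requires equal numbers of a's and b's
PDA pushes for each 'a', pops for each 'b'
Number of a's = 5
Number of b's = 6
5 != 6 -> Reject

0


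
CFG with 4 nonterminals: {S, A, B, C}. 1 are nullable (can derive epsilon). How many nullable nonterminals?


Nonterminals: {S, A, B, C}
A nonterminal is nullable if it can derive epsilon
Counting nullable nonterminals: 1
Total nullable = 1

1


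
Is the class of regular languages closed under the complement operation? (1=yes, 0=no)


Regular languages are closed under:
- Union (DFA product construction)
- Intersection (DFA product construction)
- Complement (swap accept/reject states)
- Concatenation (NFA construction)
- Kleene star (NFA construction)
complement is in this list
Therefore: closed

1


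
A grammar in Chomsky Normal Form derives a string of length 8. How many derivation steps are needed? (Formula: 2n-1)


Chomsky Normal Form derivation:
String length n = 8
Each step either:
  - Splits a nonterminal into two (n-1 such steps)
  - Converts a nonterminal to terminal (n such steps)
Total = (n-1) + n = 2n - 1
= 2(8) - 1
= 16 - 1
= 15

15


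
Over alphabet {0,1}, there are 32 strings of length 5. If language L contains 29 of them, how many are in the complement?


Alphabet: {0,1}
String length: 5
Total strings of length 5 = 2^5 = 32
Strings in L = 29
Complement = total - |L|
= 32 - 29
= 3

3


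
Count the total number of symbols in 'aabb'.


String: 'aabb'
Counting characters:
  'a' appears 2 time(s)
  'b' appears 2 time(s)
Total length = 2 + 2 = 4

4


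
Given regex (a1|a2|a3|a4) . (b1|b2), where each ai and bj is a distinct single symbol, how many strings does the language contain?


First group: 4 alternatives
Second group: 2 alternatives
Concatenation: each choice from group 1 pairs with each from group 2
Total = 4 x 2 = 8

8


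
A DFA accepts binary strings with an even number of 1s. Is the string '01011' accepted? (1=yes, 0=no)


DFA has 2 states: q_even (start, accept=yes) and q_odd
Processing string '01011' character by character:
  Position 0: read '0', 1-count=0 -> q_even (no change)
  Position 1: read '1', 1-count=1 -> q_odd
  Position 2: read '0', 1-count=1 -> q_odd (no change)
  Position 3: read '1', 1-count=2 -> q_even
  Position 4: read '1', 1-count=3 -> q_odd
Final state: q_odd, total 1s = 3 (odd); the DFA requires an even count -> reject

0


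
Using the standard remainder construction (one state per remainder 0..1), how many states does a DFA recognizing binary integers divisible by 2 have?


Divisibility by 2 is tracked via the remainder mod 2: 0, 1, ..., 1
The construction assigns one state to each remainder
Number of remainders = 2

2


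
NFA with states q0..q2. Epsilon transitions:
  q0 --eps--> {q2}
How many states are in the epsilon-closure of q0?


Starting from q0
Initialize closure = {q0}
Follow epsilon from q0 -> add q2
Final closure: {q0, q2}
Size = 2

2


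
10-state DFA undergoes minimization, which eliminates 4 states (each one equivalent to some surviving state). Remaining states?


Original DFA: 10 states
Redundant states removed: 4
Minimized states = original - removed
= 10 - 4
= 6

6


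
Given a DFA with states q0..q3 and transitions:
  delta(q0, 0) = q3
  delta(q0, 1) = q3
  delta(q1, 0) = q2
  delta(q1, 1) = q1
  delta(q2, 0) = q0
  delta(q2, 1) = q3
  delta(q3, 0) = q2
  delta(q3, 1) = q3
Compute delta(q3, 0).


Looking up transition function:
delta(q3, 0) in the table
Row: q3, Column: 0
Result: q2

q2


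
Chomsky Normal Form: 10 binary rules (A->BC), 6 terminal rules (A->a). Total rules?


CNF allows two rule forms:
  A -> BC (binary): 10 rules
  A -> a (terminal): 6 rules
Total = 10 + 6 = 16

16


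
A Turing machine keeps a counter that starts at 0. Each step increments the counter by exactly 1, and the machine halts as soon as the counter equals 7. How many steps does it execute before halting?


Counter starts at 0. Counting sequence:
  Step 1: counter = 1
  Step 2: counter = 2
  Step 3: counter = 3
  Step 4: counter = 4
  Step 5: counter = 5
  Step 6: counter = 6
  Step 7: counter = 7
Counter reached 7 -> halt
Total steps = 7

7


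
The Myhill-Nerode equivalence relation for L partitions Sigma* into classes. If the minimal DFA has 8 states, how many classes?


Myhill-Nerode theorem:
Number of equivalence classes = number of states in minimal DFA
Minimal DFA states = 8
Therefore equivalence classes = 8

8


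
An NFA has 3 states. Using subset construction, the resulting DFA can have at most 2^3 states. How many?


NFA has 3 states
Subset construction: each DFA state = subset of NFA states
Maximum subsets = 2^3
2^3 = 8

8


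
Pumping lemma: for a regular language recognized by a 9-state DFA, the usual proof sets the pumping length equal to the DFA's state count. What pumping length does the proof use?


Pumping lemma for regular languages (standard proof):
Take p = |Q|, the number of DFA states.
Any string of length >= |Q| passes through |Q|+1 states while reading its first |Q| symbols,
so by pigeonhole some state repeats, giving the loop that can be pumped.
Here |Q| = 9
Therefore the proof uses p = 9

9


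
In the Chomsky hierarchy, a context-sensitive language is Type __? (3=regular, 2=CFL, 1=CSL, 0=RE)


Chomsky hierarchy levels:
  Type 3: Regular (DFA/NFA/regex)
  Type 2: Context-free (PDA)
  Type 1: Context-sensitive
  Type 0: Recursively enumerable (TM)
'context-sensitive' corresponds to Type 1

1


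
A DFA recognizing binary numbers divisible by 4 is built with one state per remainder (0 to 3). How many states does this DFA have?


Divisibility by 4 is tracked via the remainder mod 4: 0, 1, ..., 3
The construction assigns one state to each remainder
Number of remainders = 4

4


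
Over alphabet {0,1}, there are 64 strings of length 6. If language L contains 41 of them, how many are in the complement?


Alphabet: {0,1}
String length: 6
Total strings of length 6 = 2^6 = 64
Strings in L = 41
Complement = total - |L|
= 64 - 41
= 23

23


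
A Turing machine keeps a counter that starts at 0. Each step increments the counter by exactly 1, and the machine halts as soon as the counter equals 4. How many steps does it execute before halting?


Counter starts at 0. Counting sequence:
  Step 1: counter = 1
  Step 2: counter = 2
  Step 3: counter = 3
  Step 4: counter = 4
Counter reached 4 -> halt
Total steps = 4

4


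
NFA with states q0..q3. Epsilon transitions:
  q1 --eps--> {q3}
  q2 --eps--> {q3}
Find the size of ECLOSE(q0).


Starting from q0
Initialize closure = {q0}
q0 has no outgoing epsilon transitions -> nothing to add
Final closure: {q0}
Size = 1

1


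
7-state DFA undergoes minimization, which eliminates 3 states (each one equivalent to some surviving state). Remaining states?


Original DFA: 7 states
Redundant states removed: 3
Minimized states = original - removed
= 7 - 3
= 4

4


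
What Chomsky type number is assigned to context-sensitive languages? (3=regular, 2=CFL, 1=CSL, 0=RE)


Chomsky hierarchy levels:
  Type 3: Regular (DFA/NFA/regex)
  Type 2: Context-free (PDA)
  Type 1: Context-sensitive
  Type 0: Recursively enumerable (TM)
'context-sensitive' corresponds to Type 1

1


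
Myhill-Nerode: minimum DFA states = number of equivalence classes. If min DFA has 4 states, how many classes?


Myhill-Nerode theorem:
Number of equivalence classes = number of states in minimal DFA
Minimal DFA states = 4
Therefore equivalence classes = 4

4


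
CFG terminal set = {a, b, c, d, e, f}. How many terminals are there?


Terminal symbols: a, b, c, d, e, f
Counting each: a (#1), b (#2), c (#3), d (#4), e (#5), f (#6)
Total = 6

6


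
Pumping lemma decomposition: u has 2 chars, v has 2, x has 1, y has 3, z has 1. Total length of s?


|s| = |u| + |v| + |x| + |y| + |z|
= 2 + 2 + 1 + 3 + 1
= 4 + 1 + 4
= 5 + 4
= 9

9


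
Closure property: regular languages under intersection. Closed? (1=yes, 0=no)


Regular languages are closed under:
- Union (DFA product construction)
- Intersection (DFA product construction)
- Complement (swap accept/reject states)
- Concatenation (NFA construction)
- Kleene star (NFA construction)
intersection is in this list
Therefore: closed

1


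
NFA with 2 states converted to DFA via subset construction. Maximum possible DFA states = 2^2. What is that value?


NFA has 2 states
Subset construction: each DFA state = subset of NFA states
Maximum subsets = 2^2
2^2 = 4

4


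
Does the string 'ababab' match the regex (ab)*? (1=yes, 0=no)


Pattern: (ab)*
String: 'ababab'
Pattern requires: zero or more repetitions of 'ab'
Pairs: ['ab', 'ab', 'ab']
All pairs are 'ab'? Yes
Result: 1

1


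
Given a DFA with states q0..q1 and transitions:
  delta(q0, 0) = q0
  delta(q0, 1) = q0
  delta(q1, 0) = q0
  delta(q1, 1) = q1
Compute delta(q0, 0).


Looking up transition function:
delta(q0, 0) in the table
Row: q0, Column: 0
Result: q0

q0


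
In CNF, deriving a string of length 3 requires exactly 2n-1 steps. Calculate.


Chomsky Normal Form derivation:
String length n = 3
Each step either:
  - Splits a nonterminal into two (n-1 such steps)
  - Converts a nonterminal to terminal (n such steps)
Total = (n-1) + n = 2n - 1
= 2(3) - 1
= 6 - 1
= 5

5


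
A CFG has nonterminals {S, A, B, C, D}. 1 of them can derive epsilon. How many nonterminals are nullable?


Nonterminals: {S, A, B, C, D}
A nonterminal is nullable if it can derive epsilon
Counting nullable nonterminals: 1
Total nullable = 1

1


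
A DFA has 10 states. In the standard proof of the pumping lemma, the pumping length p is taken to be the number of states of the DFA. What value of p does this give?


Pumping lemma for regular languages (standard proof):
Take p = |Q|, the number of DFA states.
Any string of length >= |Q| passes through |Q|+1 states while reading its first |Q| symbols,
so by pigeonhole some state repeats, giving the loop that can be pumped.
Here |Q| = 10
Therefore the proof uses p = 10

10


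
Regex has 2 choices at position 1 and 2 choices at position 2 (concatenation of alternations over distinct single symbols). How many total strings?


First group: 2 alternatives
Second group: 2 alternatives
Concatenation: each choice from group 1 pairs with each from group 2
Total = 2 x 2 = 4

4


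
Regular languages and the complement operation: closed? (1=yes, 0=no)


Regular languages are closed under all standard operations:
- Union: Yes (product construction)
- Intersection: Yes (product construction)
- Complement: Yes (swap accept/reject)
- Concatenation: Yes (NFA construction)
Operation: complement -> Closed

1


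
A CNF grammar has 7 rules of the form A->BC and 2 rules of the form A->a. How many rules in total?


CNF allows two rule forms:
  A -> BC (binary): 7 rules
  A -> a (terminal): 2 rules
Total = 7 + 2 = 9

9


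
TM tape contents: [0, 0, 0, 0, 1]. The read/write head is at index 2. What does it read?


Tape: [0, 0, 0, 0, 1]
Positions: 0 1 2 3 4
Values:    0 0 0 0 1
Head at position 2
tape[2] = 0

0


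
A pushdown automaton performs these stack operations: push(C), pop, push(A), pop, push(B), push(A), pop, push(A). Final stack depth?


Tracing stack operations:
  push(C) -> stack = [C], depth=1
  pop -> removed C, stack = [], depth=0
  push(A) -> stack = [A], depth=1
  pop -> removed A, stack = [], depth=0
  push(B) -> stack = [B], depth=1
  push(A) -> stack = [B,A], depth=2
  pop -> removed A, stack = [B], depth=1
  push(A) -> stack = [B,A], depth=2
Final depth = 2

2


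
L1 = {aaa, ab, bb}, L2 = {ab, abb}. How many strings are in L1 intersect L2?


L1 = {aaa, ab, bb}
L2 = {ab, abb}
Checking each string in L1 against L2:
  'aaa': in L2? No
  'ab': in L2? Yes
  'bb': in L2? No
Intersection = {ab}
|L1 ∩ L2| = 1

1


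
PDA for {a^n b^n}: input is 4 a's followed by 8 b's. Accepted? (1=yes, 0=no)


Language requires equal numbers of a's and b's
PDA pushes for each 'a', pops for each 'b'
Number of a's = 4
Number of b's = 8
4 != 8 -> Reject

0


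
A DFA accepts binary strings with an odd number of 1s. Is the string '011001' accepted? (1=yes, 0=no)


DFA has 2 states: q_even (start, accept=no) and q_odd
Processing string '011001' character by character:
  Position 0: read '0', 1-count=0 -> q_even (no change)
  Position 1: read '1', 1-count=1 -> q_odd
  Position 2: read '1', 1-count=2 -> q_even
  Position 3: read '0', 1-count=2 -> q_even (no change)
  Position 4: read '0', 1-count=2 -> q_even (no change)
  Position 5: read '1', 1-count=3 -> q_odd
Final state: q_odd, total 1s = 3 (odd); the DFA requires an odd count -> accept

1


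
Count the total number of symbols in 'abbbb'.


String: 'abbbb'
Counting characters:
  'a' appears 1 time(s)
  'b' appears 4 time(s)
Total length = 1 + 4 = 5

5


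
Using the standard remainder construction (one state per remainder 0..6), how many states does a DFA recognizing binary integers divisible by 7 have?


Divisibility by 7 is tracked via the remainder mod 7: 0, 1, ..., 6
The construction assigns one state to each remainder
Number of remainders = 7

7


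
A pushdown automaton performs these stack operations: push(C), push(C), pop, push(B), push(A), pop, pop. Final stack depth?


Tracing stack operations:
  push(C) -> stack = [C], depth=1
  push(C) -> stack = [C,C], depth=2
  pop -> removed C, stack = [C], depth=1
  push(B) -> stack = [C,B], depth=2
  push(A) -> stack = [C,B,A], depth=3
  pop -> removed A, stack = [C,B], depth=2
  pop -> removed B, stack = [C], depth=1
Final depth = 1

1


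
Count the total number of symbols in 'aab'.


String: 'aab'
Counting characters:
  'a' appears 2 time(s)
  'b' appears 1 time(s)
Total length = 2 + 1 = 3

3


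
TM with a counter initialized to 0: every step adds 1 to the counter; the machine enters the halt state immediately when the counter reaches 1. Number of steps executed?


Counter starts at 0. Counting sequence:
  Step 1: counter = 1
Counter reached 1 -> halt
Total steps = 1

1
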